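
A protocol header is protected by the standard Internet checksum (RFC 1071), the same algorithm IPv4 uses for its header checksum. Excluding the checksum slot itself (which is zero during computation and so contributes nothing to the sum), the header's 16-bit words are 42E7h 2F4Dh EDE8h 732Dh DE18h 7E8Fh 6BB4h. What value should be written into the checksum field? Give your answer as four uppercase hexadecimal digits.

6458

One's-complement addition (fold any carry out of bit 15 back into bit 0):
  0x42E7 + 0x2F4D = 0x07234
  0x7234 + 0xEDE8 = 0x1601C → wrap carry → 0x601D
  0x601D + 0x732D = 0x0D34A
  0xD34A + 0xDE18 = 0x1B162 → wrap carry → 0xB163
  0xB163 + 0x7E8F = 0x12FF2 → wrap carry → 0x2FF3
  0x2FF3 + 0x6BB4 = 0x09BA7
One's-complement sum = 0x9BA7.
Checksum = ~0x9BA7 & 0xFFFF = 0x6458.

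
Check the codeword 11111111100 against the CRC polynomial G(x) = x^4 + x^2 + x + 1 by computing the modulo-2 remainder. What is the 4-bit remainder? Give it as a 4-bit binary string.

Modulo-2 division of 11111111100 by 10111:
  pos 0: 11111 XOR 10111 = 01000
  pos 1: 10001 XOR 10111 = 00110
  pos 3: 11011 XOR 10111 = 01100
  pos 4: 11001 XOR 10111 = 01110
  pos 5: 11100 XOR 10111 = 01011
  pos 6: 10110 XOR 10111 = 00001
Remainder = 0001 (nonzero — an error is detected).

0001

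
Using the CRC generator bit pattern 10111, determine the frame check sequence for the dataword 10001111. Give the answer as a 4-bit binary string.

Append 4 zeros: 100011110000. Divide by 10111 (XOR where the leading bit is 1):
  pos 0: 10001 XOR 10111 = 00110
  pos 2: 11011 XOR 10111 = 01100
  pos 3: 11001 XOR 10111 = 01110
  pos 4: 11100 XOR 10111 = 01011
  pos 5: 10110 XOR 10111 = 00001
Remainder (last 4 bits) = 0100. This is the CRC / FCS.

0100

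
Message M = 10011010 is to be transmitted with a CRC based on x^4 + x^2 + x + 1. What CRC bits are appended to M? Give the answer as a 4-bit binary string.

Append 4 zeros: 100110100000. Divide by 10111 (XOR where the leading bit is 1):
  pos 0: 10011 XOR 10111 = 00100
  pos 2: 10001 XOR 10111 = 00110
  pos 4: 11000 XOR 10111 = 01111
  pos 5: 11110 XOR 10111 = 01001
  pos 6: 10010 XOR 10111 = 00101
Remainder (last 4 bits) = 1010. This is the CRC / FCS.

1010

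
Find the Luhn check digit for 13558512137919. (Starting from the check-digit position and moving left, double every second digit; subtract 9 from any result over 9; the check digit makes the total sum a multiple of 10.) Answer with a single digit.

0

Partial digits right→left: 9 1 9 7 3 1 2 1 5 8 5 5 3 1
Double every second digit counting from the check-digit position (so the 1st, 3rd, 5th, ... of the partial from the right).
  doubled (with −9 where >9): 9 9 6 4 1 1 6 → sum 36
  kept as-is: 1 7 1 1 8 5 1 → sum 24
Total = 36 + 24 = 60.
Check digit = (10 − (60 mod 10)) mod 10 = 0.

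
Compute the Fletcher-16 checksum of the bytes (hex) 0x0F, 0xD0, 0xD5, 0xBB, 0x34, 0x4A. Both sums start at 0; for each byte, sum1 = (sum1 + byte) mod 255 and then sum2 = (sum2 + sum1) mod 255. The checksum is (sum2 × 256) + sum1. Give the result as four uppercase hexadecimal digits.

Running sums (mod 255):
  after byte 0 (0x0F): sum1=15, sum2=15
  after byte 1 (0xD0): sum1=223, sum2=238
  after byte 2 (0xD5): sum1=181, sum2=164
  after byte 3 (0xBB): sum1=113, sum2=22
  after byte 4 (0x34): sum1=165, sum2=187
  after byte 5 (0x4A): sum1=239, sum2=171
Checksum = sum2·256 + sum1 = 171·256 + 239 = 44015 = 0xABEF.

ABEF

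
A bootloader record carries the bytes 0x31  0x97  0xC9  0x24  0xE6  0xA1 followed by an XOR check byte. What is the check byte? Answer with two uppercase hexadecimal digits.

0C

XOR the bytes together:
  start with 0x31
  0x31 ⊕ 0x97 = 0xA6
  0xA6 ⊕ 0xC9 = 0x6F
  0x6F ⊕ 0x24 = 0x4B
  0x4B ⊕ 0xE6 = 0xAD
  0xAD ⊕ 0xA1 = 0x0C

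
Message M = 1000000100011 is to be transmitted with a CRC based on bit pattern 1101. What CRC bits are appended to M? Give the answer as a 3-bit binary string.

Append 3 zeros: 1000000100011000. Divide by 1101 (XOR where the leading bit is 1):
  pos 0: 1000 XOR 1101 = 0101
  pos 1: 1010 XOR 1101 = 0111
  pos 2: 1110 XOR 1101 = 0011
  pos 4: 1101 XOR 1101 = 0000
  pos 11: 1100 XOR 1101 = 0001
Remainder (last 3 bits) = 010. This is the CRC / FCS.

010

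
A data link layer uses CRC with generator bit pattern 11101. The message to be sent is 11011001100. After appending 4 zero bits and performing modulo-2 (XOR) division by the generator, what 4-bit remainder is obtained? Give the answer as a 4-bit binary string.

0101

Append 4 zeros: 110110011000000. Divide by 11101 (XOR where the leading bit is 1):
  pos 0: 11011 XOR 11101 = 00110
  pos 2: 11000 XOR 11101 = 00101
  pos 4: 10111 XOR 11101 = 01010
  pos 5: 10100 XOR 11101 = 01001
  pos 6: 10010 XOR 11101 = 01111
  pos 7: 11110 XOR 11101 = 00011
  pos 10: 11000 XOR 11101 = 00101
Remainder (last 4 bits) = 0101. This is the CRC / FCS.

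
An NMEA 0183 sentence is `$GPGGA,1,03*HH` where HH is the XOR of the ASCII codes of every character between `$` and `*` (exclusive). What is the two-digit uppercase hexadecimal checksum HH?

64

XOR the ASCII codes of the payload characters:
  'G' = 0x47 → acc = 0x47
  'P' = 0x50 → acc = 0x17
  'G' = 0x47 → acc = 0x50
  'G' = 0x47 → acc = 0x17
  'A' = 0x41 → acc = 0x56
  ',' = 0x2C → acc = 0x7A
  '1' = 0x31 → acc = 0x4B
  ',' = 0x2C → acc = 0x67
  '0' = 0x30 → acc = 0x57
  '3' = 0x33 → acc = 0x64
Checksum = 0x64.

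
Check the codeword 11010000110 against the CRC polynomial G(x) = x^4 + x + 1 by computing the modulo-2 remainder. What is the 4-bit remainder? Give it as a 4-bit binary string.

0000

Modulo-2 division of 11010000110 by 10011:
  pos 0: 11010 XOR 10011 = 01001
  pos 1: 10010 XOR 10011 = 00001
  pos 5: 10011 XOR 10011 = 00000
Remainder = 0000 (zero — the frame passes the CRC check).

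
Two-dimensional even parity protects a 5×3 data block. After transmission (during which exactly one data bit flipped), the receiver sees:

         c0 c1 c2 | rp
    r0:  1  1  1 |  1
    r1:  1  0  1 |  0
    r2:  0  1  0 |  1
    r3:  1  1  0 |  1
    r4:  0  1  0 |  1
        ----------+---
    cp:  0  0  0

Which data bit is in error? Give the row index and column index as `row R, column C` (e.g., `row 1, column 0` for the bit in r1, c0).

row 3, column 0

Recompute each row's even parity and compare to rp:
  r0: data parity 1, sent rp 1 → ok
  r1: data parity 0, sent rp 0 → ok
  r2: data parity 1, sent rp 1 → ok
  r3: data parity 0, sent rp 1 → mismatch
  r4: data parity 1, sent rp 1 → ok
Recompute each column's even parity and compare to cp:
  c0: data parity 1, sent cp 0 → mismatch
  c1: data parity 0, sent cp 0 → ok
  c2: data parity 0, sent cp 0 → ok
Exactly one row (r3) and one column (c0) fail → the flipped bit is at their intersection.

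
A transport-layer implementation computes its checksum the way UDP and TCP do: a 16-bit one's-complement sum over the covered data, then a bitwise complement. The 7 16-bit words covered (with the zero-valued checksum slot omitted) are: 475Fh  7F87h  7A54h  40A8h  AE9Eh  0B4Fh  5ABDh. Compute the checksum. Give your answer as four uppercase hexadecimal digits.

One's-complement addition (fold any carry out of bit 15 back into bit 0):
  0x475F + 0x7F87 = 0x0C6E6
  0xC6E6 + 0x7A54 = 0x1413A → wrap carry → 0x413B
  0x413B + 0x40A8 = 0x081E3
  0x81E3 + 0xAE9E = 0x13081 → wrap carry → 0x3082
  0x3082 + 0x0B4F = 0x03BD1
  0x3BD1 + 0x5ABD = 0x0968E
One's-complement sum = 0x968E.
Checksum = ~0x968E & 0xFFFF = 0x6971.

6971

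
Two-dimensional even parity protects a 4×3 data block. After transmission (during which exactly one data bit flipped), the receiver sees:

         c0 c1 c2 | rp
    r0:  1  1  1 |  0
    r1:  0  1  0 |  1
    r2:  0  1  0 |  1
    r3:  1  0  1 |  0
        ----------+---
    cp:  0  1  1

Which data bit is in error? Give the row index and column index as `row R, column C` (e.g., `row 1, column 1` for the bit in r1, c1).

row 0, column 2

Recompute each row's even parity and compare to rp:
  r0: data parity 1, sent rp 0 → mismatch
  r1: data parity 1, sent rp 1 → ok
  r2: data parity 1, sent rp 1 → ok
  r3: data parity 0, sent rp 0 → ok
Recompute each column's even parity and compare to cp:
  c0: data parity 0, sent cp 0 → ok
  c1: data parity 1, sent cp 1 → ok
  c2: data parity 0, sent cp 1 → mismatch
Exactly one row (r0) and one column (c2) fail → the flipped bit is at their intersection.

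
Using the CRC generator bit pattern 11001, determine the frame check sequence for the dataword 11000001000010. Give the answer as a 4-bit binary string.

Append 4 zeros: 110000010000100000. Divide by 11001 (XOR where the leading bit is 1):
  pos 0: 11000 XOR 11001 = 00001
  pos 4: 10010 XOR 11001 = 01011
  pos 5: 10110 XOR 11001 = 01111
  pos 6: 11110 XOR 11001 = 00111
  pos 8: 11101 XOR 11001 = 00100
  pos 10: 10000 XOR 11001 = 01001
  pos 11: 10010 XOR 11001 = 01011
  pos 12: 10110 XOR 11001 = 01111
  pos 13: 11110 XOR 11001 = 00111
Remainder (last 4 bits) = 0111. This is the CRC / FCS.

0111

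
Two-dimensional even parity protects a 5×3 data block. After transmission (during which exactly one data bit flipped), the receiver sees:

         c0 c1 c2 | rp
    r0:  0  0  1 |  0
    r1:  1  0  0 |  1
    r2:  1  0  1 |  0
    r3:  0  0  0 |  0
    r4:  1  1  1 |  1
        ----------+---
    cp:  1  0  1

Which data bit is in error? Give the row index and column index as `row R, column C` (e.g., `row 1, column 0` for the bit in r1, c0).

row 0, column 1

Recompute each row's even parity and compare to rp:
  r0: data parity 1, sent rp 0 → mismatch
  r1: data parity 1, sent rp 1 → ok
  r2: data parity 0, sent rp 0 → ok
  r3: data parity 0, sent rp 0 → ok
  r4: data parity 1, sent rp 1 → ok
Recompute each column's even parity and compare to cp:
  c0: data parity 1, sent cp 1 → ok
  c1: data parity 1, sent cp 0 → mismatch
  c2: data parity 1, sent cp 1 → ok
Exactly one row (r0) and one column (c1) fail → the flipped bit is at their intersection.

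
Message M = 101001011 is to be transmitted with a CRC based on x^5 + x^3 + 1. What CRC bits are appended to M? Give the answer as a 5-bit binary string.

11011

Append 5 zeros: 10100101100000. Divide by 101001 (XOR where the leading bit is 1):
  pos 0: 101001 XOR 101001 = 000000
  pos 7: 110000 XOR 101001 = 011001
  pos 8: 110010 XOR 101001 = 011011
Remainder (last 5 bits) = 11011. This is the CRC / FCS.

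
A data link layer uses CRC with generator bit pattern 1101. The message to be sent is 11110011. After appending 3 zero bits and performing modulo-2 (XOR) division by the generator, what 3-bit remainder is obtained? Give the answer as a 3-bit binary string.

000

Append 3 zeros: 11110011000. Divide by 1101 (XOR where the leading bit is 1):
  pos 0: 1111 XOR 1101 = 0010
  pos 2: 1000 XOR 1101 = 0101
  pos 3: 1011 XOR 1101 = 0110
  pos 4: 1101 XOR 1101 = 0000
Remainder (last 3 bits) = 000. This is the CRC / FCS.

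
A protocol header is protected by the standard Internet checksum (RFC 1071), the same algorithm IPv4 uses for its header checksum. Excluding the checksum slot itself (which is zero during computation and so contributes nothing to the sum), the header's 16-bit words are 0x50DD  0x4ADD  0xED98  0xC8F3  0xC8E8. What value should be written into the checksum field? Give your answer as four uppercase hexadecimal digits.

E4CF

One's-complement addition (fold any carry out of bit 15 back into bit 0):
  0x50DD + 0x4ADD = 0x09BBA
  0x9BBA + 0xED98 = 0x18952 → wrap carry → 0x8953
  0x8953 + 0xC8F3 = 0x15246 → wrap carry → 0x5247
  0x5247 + 0xC8E8 = 0x11B2F → wrap carry → 0x1B30
One's-complement sum = 0x1B30.
Checksum = ~0x1B30 & 0xFFFF = 0xE4CF.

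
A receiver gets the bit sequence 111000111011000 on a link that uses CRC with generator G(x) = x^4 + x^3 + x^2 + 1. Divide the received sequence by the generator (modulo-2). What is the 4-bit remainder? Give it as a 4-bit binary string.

0000

Modulo-2 division of 111000111011000 by 11101:
  pos 0: 11100 XOR 11101 = 00001
  pos 4: 10111 XOR 11101 = 01010
  pos 5: 10100 XOR 11101 = 01001
  pos 6: 10011 XOR 11101 = 01110
  pos 7: 11101 XOR 11101 = 00000
Remainder = 0000 (zero — the frame passes the CRC check).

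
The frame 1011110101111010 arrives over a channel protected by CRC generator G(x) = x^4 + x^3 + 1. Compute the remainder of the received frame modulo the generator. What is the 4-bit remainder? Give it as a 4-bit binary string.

Modulo-2 division of 1011110101111010 by 11001:
  pos 0: 10111 XOR 11001 = 01110
  pos 1: 11101 XOR 11001 = 00100
  pos 3: 10001 XOR 11001 = 01000
  pos 4: 10000 XOR 11001 = 01001
  pos 5: 10011 XOR 11001 = 01010
  pos 6: 10101 XOR 11001 = 01100
  pos 7: 11001 XOR 11001 = 00000
Remainder = 1010 (nonzero — an error is detected).

1010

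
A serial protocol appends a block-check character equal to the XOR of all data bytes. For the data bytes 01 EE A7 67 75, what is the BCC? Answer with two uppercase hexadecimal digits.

5A

XOR the bytes together:
  start with 0x01
  0x01 ⊕ 0xEE = 0xEF
  0xEF ⊕ 0xA7 = 0x48
  0x48 ⊕ 0x67 = 0x2F
  0x2F ⊕ 0x75 = 0x5A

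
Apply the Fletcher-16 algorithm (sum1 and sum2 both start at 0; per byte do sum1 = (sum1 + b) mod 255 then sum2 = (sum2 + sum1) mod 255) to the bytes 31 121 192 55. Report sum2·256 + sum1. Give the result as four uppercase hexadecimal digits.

A190

Running sums (mod 255):
  after byte 0 (31): sum1=31, sum2=31
  after byte 1 (121): sum1=152, sum2=183
  after byte 2 (192): sum1=89, sum2=17
  after byte 3 (55): sum1=144, sum2=161
Checksum = sum2·256 + sum1 = 161·256 + 144 = 41360 = 0xA190.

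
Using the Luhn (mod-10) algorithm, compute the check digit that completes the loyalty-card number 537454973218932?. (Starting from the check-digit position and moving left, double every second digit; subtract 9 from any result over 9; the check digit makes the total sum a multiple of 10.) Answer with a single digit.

Partial digits right→left: 2 3 9 8 1 2 3 7 9 4 5 4 7 3 5
Double every second digit counting from the check-digit position (so the 1st, 3rd, 5th, ... of the partial from the right).
  doubled (with −9 where >9): 4 9 2 6 9 1 5 1 → sum 37
  kept as-is: 3 8 2 7 4 4 3 → sum 31
Total = 37 + 31 = 68.
Check digit = (10 − (68 mod 10)) mod 10 = 2.

2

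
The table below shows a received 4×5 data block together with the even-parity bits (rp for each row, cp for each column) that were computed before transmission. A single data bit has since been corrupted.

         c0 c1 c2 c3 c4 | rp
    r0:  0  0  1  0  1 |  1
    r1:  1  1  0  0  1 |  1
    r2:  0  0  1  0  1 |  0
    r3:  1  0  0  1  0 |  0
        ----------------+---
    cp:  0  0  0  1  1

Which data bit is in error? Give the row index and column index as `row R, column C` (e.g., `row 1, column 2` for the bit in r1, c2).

Recompute each row's even parity and compare to rp:
  r0: data parity 0, sent rp 1 → mismatch
  r1: data parity 1, sent rp 1 → ok
  r2: data parity 0, sent rp 0 → ok
  r3: data parity 0, sent rp 0 → ok
Recompute each column's even parity and compare to cp:
  c0: data parity 0, sent cp 0 → ok
  c1: data parity 1, sent cp 0 → mismatch
  c2: data parity 0, sent cp 0 → ok
  c3: data parity 1, sent cp 1 → ok
  c4: data parity 1, sent cp 1 → ok
Exactly one row (r0) and one column (c1) fail → the flipped bit is at their intersection.

row 0, column 1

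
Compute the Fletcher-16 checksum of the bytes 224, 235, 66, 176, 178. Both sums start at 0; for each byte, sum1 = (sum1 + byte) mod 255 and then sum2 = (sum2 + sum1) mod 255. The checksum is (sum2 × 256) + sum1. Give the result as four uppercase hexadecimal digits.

EE72

Running sums (mod 255):
  after byte 0 (224): sum1=224, sum2=224
  after byte 1 (235): sum1=204, sum2=173
  after byte 2 (66): sum1=15, sum2=188
  after byte 3 (176): sum1=191, sum2=124
  after byte 4 (178): sum1=114, sum2=238
Checksum = sum2·256 + sum1 = 238·256 + 114 = 61042 = 0xEE72.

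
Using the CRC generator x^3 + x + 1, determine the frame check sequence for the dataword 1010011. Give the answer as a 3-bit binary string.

000

Append 3 zeros: 1010011000. Divide by 1011 (XOR where the leading bit is 1):
  pos 0: 1010 XOR 1011 = 0001
  pos 3: 1011 XOR 1011 = 0000
Remainder (last 3 bits) = 000. This is the CRC / FCS.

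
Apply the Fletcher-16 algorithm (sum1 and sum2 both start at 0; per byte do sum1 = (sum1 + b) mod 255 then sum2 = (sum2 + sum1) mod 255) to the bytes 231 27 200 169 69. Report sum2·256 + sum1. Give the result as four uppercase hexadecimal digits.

E6BA

Running sums (mod 255):
  after byte 0 (231): sum1=231, sum2=231
  after byte 1 (27): sum1=3, sum2=234
  after byte 2 (200): sum1=203, sum2=182
  after byte 3 (169): sum1=117, sum2=44
  after byte 4 (69): sum1=186, sum2=230
Checksum = sum2·256 + sum1 = 230·256 + 186 = 59066 = 0xE6BA.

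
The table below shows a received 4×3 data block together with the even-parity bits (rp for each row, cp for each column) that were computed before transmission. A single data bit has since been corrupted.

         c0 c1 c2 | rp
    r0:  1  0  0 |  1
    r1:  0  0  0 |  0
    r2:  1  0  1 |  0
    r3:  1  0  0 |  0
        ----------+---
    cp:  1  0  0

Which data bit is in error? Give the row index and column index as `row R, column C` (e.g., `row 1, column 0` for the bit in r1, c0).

row 3, column 2

Recompute each row's even parity and compare to rp:
  r0: data parity 1, sent rp 1 → ok
  r1: data parity 0, sent rp 0 → ok
  r2: data parity 0, sent rp 0 → ok
  r3: data parity 1, sent rp 0 → mismatch
Recompute each column's even parity and compare to cp:
  c0: data parity 1, sent cp 1 → ok
  c1: data parity 0, sent cp 0 → ok
  c2: data parity 1, sent cp 0 → mismatch
Exactly one row (r3) and one column (c2) fail → the flipped bit is at their intersection.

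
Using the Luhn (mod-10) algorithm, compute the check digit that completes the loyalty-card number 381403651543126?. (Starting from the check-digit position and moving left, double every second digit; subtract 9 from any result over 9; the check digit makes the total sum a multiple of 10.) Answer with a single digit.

Partial digits right→left: 6 2 1 3 4 5 1 5 6 3 0 4 1 8 3
Double every second digit counting from the check-digit position (so the 1st, 3rd, 5th, ... of the partial from the right).
  doubled (with −9 where >9): 3 2 8 2 3 0 2 6 → sum 26
  kept as-is: 2 3 5 5 3 4 8 → sum 30
Total = 26 + 30 = 56.
Check digit = (10 − (56 mod 10)) mod 10 = 4.

4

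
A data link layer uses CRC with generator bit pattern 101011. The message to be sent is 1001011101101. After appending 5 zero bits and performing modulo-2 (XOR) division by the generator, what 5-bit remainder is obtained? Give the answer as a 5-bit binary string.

Append 5 zeros: 100101110110100000. Divide by 101011 (XOR where the leading bit is 1):
  pos 0: 100101 XOR 101011 = 001110
  pos 2: 111011 XOR 101011 = 010000
  pos 3: 100000 XOR 101011 = 001011
  pos 5: 101111 XOR 101011 = 000100
  pos 8: 100010 XOR 101011 = 001001
  pos 10: 100100 XOR 101011 = 001111
  pos 12: 111100 XOR 101011 = 010111
Remainder (last 5 bits) = 10111. This is the CRC / FCS.

10111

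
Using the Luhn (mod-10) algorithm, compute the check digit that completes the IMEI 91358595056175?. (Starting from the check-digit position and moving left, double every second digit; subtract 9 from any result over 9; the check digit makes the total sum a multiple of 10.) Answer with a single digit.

Partial digits right→left: 5 7 1 6 5 0 5 9 5 8 5 3 1 9
Double every second digit counting from the check-digit position (so the 1st, 3rd, 5th, ... of the partial from the right).
  doubled (with −9 where >9): 1 2 1 1 1 1 2 → sum 9
  kept as-is: 7 6 0 9 8 3 9 → sum 42
Total = 9 + 42 = 51.
Check digit = (10 − (51 mod 10)) mod 10 = 9.

9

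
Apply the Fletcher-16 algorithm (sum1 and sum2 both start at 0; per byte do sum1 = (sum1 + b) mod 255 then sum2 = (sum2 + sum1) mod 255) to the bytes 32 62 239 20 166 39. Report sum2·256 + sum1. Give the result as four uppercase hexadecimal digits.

Running sums (mod 255):
  after byte 0 (32): sum1=32, sum2=32
  after byte 1 (62): sum1=94, sum2=126
  after byte 2 (239): sum1=78, sum2=204
  after byte 3 (20): sum1=98, sum2=47
  after byte 4 (166): sum1=9, sum2=56
  after byte 5 (39): sum1=48, sum2=104
Checksum = sum2·256 + sum1 = 104·256 + 48 = 26672 = 0x6830.

6830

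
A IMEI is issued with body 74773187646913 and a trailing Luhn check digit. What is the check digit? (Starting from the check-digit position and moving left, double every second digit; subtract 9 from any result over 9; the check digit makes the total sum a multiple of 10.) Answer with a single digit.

9

Partial digits right→left: 3 1 9 6 4 6 7 8 1 3 7 7 4 7
Double every second digit counting from the check-digit position (so the 1st, 3rd, 5th, ... of the partial from the right).
  doubled (with −9 where >9): 6 9 8 5 2 5 8 → sum 43
  kept as-is: 1 6 6 8 3 7 7 → sum 38
Total = 43 + 38 = 81.
Check digit = (10 − (81 mod 10)) mod 10 = 9.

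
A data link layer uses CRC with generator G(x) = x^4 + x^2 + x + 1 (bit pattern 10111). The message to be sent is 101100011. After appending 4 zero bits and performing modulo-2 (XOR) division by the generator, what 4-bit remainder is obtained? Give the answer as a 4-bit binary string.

Append 4 zeros: 1011000110000. Divide by 10111 (XOR where the leading bit is 1):
  pos 0: 10110 XOR 10111 = 00001
  pos 4: 10011 XOR 10111 = 00100
  pos 6: 10000 XOR 10111 = 00111
  pos 8: 11100 XOR 10111 = 01011
Remainder (last 4 bits) = 1011. This is the CRC / FCS.

1011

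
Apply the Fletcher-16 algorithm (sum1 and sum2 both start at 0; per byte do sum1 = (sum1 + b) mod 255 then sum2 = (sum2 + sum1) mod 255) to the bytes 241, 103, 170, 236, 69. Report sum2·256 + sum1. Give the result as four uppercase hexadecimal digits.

7636

Running sums (mod 255):
  after byte 0 (241): sum1=241, sum2=241
  after byte 1 (103): sum1=89, sum2=75
  after byte 2 (170): sum1=4, sum2=79
  after byte 3 (236): sum1=240, sum2=64
  after byte 4 (69): sum1=54, sum2=118
Checksum = sum2·256 + sum1 = 118·256 + 54 = 30262 = 0x7636.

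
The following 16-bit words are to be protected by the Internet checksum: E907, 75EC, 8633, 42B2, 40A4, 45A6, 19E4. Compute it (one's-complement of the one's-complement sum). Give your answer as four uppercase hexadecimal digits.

One's-complement addition (fold any carry out of bit 15 back into bit 0):
  0xE907 + 0x75EC = 0x15EF3 → wrap carry → 0x5EF4
  0x5EF4 + 0x8633 = 0x0E527
  0xE527 + 0x42B2 = 0x127D9 → wrap carry → 0x27DA
  0x27DA + 0x40A4 = 0x0687E
  0x687E + 0x45A6 = 0x0AE24
  0xAE24 + 0x19E4 = 0x0C808
One's-complement sum = 0xC808.
Checksum = ~0xC808 & 0xFFFF = 0x37F7.

37F7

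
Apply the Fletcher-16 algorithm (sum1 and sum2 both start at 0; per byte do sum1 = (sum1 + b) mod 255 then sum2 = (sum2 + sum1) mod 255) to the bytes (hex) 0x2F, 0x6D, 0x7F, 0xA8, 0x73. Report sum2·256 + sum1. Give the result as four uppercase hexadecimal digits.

E438

Running sums (mod 255):
  after byte 0 (0x2F): sum1=47, sum2=47
  after byte 1 (0x6D): sum1=156, sum2=203
  after byte 2 (0x7F): sum1=28, sum2=231
  after byte 3 (0xA8): sum1=196, sum2=172
  after byte 4 (0x73): sum1=56, sum2=228
Checksum = sum2·256 + sum1 = 228·256 + 56 = 58424 = 0xE438.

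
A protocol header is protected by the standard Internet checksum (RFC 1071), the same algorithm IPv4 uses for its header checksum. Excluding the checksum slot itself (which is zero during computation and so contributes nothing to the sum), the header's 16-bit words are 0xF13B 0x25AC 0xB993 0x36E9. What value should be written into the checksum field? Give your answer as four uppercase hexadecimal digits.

One's-complement addition (fold any carry out of bit 15 back into bit 0):
  0xF13B + 0x25AC = 0x116E7 → wrap carry → 0x16E8
  0x16E8 + 0xB993 = 0x0D07B
  0xD07B + 0x36E9 = 0x10764 → wrap carry → 0x0765
One's-complement sum = 0x0765.
Checksum = ~0x0765 & 0xFFFF = 0xF89A.

F89A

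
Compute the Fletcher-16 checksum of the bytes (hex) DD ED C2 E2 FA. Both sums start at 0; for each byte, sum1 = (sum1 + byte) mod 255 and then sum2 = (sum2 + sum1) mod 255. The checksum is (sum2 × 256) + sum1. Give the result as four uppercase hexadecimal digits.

166C

Running sums (mod 255):
  after byte 0 (DD): sum1=221, sum2=221
  after byte 1 (ED): sum1=203, sum2=169
  after byte 2 (C2): sum1=142, sum2=56
  after byte 3 (E2): sum1=113, sum2=169
  after byte 4 (FA): sum1=108, sum2=22
Checksum = sum2·256 + sum1 = 22·256 + 108 = 5740 = 0x166C.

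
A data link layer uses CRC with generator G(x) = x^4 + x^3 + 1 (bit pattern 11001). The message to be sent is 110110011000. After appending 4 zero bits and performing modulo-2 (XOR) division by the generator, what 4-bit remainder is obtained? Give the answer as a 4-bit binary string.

Append 4 zeros: 1101100110000000. Divide by 11001 (XOR where the leading bit is 1):
  pos 0: 11011 XOR 11001 = 00010
  pos 3: 10001 XOR 11001 = 01000
  pos 4: 10001 XOR 11001 = 01000
  pos 5: 10000 XOR 11001 = 01001
  pos 6: 10010 XOR 11001 = 01011
  pos 7: 10110 XOR 11001 = 01111
  pos 8: 11110 XOR 11001 = 00111
  pos 10: 11100 XOR 11001 = 00101
Remainder (last 4 bits) = 1010. This is the CRC / FCS.

1010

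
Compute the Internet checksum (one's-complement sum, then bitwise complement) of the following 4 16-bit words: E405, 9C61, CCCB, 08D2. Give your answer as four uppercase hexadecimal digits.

A9FA

One's-complement addition (fold any carry out of bit 15 back into bit 0):
  0xE405 + 0x9C61 = 0x18066 → wrap carry → 0x8067
  0x8067 + 0xCCCB = 0x14D32 → wrap carry → 0x4D33
  0x4D33 + 0x08D2 = 0x05605
One's-complement sum = 0x5605.
Checksum = ~0x5605 & 0xFFFF = 0xA9FA.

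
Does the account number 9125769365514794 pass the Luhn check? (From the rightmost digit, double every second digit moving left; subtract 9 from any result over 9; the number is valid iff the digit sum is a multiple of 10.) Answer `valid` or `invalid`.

From the right, keep odd positions and double even positions (subtract 9 from any doubled value over 9):
  doubled (positions 2,4,...): 9 8 1 3 9 5 4 9 → sum 48
  kept (positions 1,3,...): 4 7 1 5 3 6 5 1 → sum 32
Total = 80.
80 mod 10 = 0, so the number is valid.

valid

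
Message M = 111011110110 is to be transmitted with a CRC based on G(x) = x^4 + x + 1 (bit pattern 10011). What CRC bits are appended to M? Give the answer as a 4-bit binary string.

1001

Append 4 zeros: 1110111101100000. Divide by 10011 (XOR where the leading bit is 1):
  pos 0: 11101 XOR 10011 = 01110
  pos 1: 11101 XOR 10011 = 01110
  pos 2: 11101 XOR 10011 = 01110
  pos 3: 11101 XOR 10011 = 01110
  pos 4: 11100 XOR 10011 = 01111
  pos 5: 11111 XOR 10011 = 01100
  pos 6: 11001 XOR 10011 = 01010
  pos 7: 10100 XOR 10011 = 00111
  pos 9: 11100 XOR 10011 = 01111
  pos 10: 11110 XOR 10011 = 01101
  pos 11: 11010 XOR 10011 = 01001
Remainder (last 4 bits) = 1001. This is the CRC / FCS.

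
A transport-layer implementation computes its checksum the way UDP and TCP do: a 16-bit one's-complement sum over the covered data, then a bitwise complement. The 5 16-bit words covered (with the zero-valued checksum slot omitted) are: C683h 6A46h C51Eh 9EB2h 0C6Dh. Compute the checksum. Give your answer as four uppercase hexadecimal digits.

5EF7

One's-complement addition (fold any carry out of bit 15 back into bit 0):
  0xC683 + 0x6A46 = 0x130C9 → wrap carry → 0x30CA
  0x30CA + 0xC51E = 0x0F5E8
  0xF5E8 + 0x9EB2 = 0x1949A → wrap carry → 0x949B
  0x949B + 0x0C6D = 0x0A108
One's-complement sum = 0xA108.
Checksum = ~0xA108 & 0xFFFF = 0x5EF7.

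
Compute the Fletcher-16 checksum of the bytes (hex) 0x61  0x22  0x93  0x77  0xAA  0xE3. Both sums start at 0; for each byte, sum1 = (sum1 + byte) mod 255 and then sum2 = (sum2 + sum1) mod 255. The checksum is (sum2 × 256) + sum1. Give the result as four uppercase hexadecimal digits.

E01D

Running sums (mod 255):
  after byte 0 (0x61): sum1=97, sum2=97
  after byte 1 (0x22): sum1=131, sum2=228
  after byte 2 (0x93): sum1=23, sum2=251
  after byte 3 (0x77): sum1=142, sum2=138
  after byte 4 (0xAA): sum1=57, sum2=195
  after byte 5 (0xE3): sum1=29, sum2=224
Checksum = sum2·256 + sum1 = 224·256 + 29 = 57373 = 0xE01D.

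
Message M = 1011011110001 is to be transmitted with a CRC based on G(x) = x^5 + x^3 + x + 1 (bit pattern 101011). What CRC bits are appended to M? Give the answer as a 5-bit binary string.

Append 5 zeros: 101101111000100000. Divide by 101011 (XOR where the leading bit is 1):
  pos 0: 101101 XOR 101011 = 000110
  pos 3: 110111 XOR 101011 = 011100
  pos 4: 111000 XOR 101011 = 010011
  pos 5: 100110 XOR 101011 = 001101
  pos 7: 110101 XOR 101011 = 011110
  pos 8: 111100 XOR 101011 = 010111
  pos 9: 101110 XOR 101011 = 000101
  pos 12: 101000 XOR 101011 = 000011
Remainder (last 5 bits) = 00011. This is the CRC / FCS.

00011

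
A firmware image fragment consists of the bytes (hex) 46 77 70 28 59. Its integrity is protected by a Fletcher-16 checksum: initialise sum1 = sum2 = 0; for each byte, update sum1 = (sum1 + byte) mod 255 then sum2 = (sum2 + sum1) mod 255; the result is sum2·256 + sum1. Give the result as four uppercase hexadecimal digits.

38AF

Running sums (mod 255):
  after byte 0 (46): sum1=70, sum2=70
  after byte 1 (77): sum1=189, sum2=4
  after byte 2 (70): sum1=46, sum2=50
  after byte 3 (28): sum1=86, sum2=136
  after byte 4 (59): sum1=175, sum2=56
Checksum = sum2·256 + sum1 = 56·256 + 175 = 14511 = 0x38AF.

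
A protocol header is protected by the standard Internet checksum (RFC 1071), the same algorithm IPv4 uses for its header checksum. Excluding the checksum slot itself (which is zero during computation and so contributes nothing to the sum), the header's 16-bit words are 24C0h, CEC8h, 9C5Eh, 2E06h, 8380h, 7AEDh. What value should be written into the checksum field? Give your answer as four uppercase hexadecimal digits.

One's-complement addition (fold any carry out of bit 15 back into bit 0):
  0x24C0 + 0xCEC8 = 0x0F388
  0xF388 + 0x9C5E = 0x18FE6 → wrap carry → 0x8FE7
  0x8FE7 + 0x2E06 = 0x0BDED
  0xBDED + 0x8380 = 0x1416D → wrap carry → 0x416E
  0x416E + 0x7AED = 0x0BC5B
One's-complement sum = 0xBC5B.
Checksum = ~0xBC5B & 0xFFFF = 0x43A4.

43A4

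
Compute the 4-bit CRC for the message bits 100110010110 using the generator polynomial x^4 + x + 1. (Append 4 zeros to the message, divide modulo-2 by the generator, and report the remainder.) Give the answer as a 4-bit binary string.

1111

Append 4 zeros: 1001100101100000. Divide by 10011 (XOR where the leading bit is 1):
  pos 0: 10011 XOR 10011 = 00000
  pos 7: 10110 XOR 10011 = 00101
  pos 9: 10100 XOR 10011 = 00111
  pos 11: 11100 XOR 10011 = 01111
Remainder (last 4 bits) = 1111. This is the CRC / FCS.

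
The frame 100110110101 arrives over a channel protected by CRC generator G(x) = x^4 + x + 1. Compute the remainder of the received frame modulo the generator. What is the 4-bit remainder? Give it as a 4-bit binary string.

0000

Modulo-2 division of 100110110101 by 10011:
  pos 0: 10011 XOR 10011 = 00000
  pos 6: 11010 XOR 10011 = 01001
  pos 7: 10011 XOR 10011 = 00000
Remainder = 0000 (zero — the frame passes the CRC check).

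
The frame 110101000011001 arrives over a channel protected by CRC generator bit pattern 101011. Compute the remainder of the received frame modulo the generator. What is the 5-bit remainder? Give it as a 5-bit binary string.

Modulo-2 division of 110101000011001 by 101011:
  pos 0: 110101 XOR 101011 = 011110
  pos 1: 111100 XOR 101011 = 010111
  pos 2: 101110 XOR 101011 = 000101
  pos 5: 101001 XOR 101011 = 000010
  pos 9: 101001 XOR 101011 = 000010
Remainder = 00010 (nonzero — an error is detected).

00010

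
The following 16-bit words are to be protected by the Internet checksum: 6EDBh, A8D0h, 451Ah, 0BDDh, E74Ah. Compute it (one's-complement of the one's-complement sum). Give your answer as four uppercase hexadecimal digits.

One's-complement addition (fold any carry out of bit 15 back into bit 0):
  0x6EDB + 0xA8D0 = 0x117AB → wrap carry → 0x17AC
  0x17AC + 0x451A = 0x05CC6
  0x5CC6 + 0x0BDD = 0x068A3
  0x68A3 + 0xE74A = 0x14FED → wrap carry → 0x4FEE
One's-complement sum = 0x4FEE.
Checksum = ~0x4FEE & 0xFFFF = 0xB011.

B011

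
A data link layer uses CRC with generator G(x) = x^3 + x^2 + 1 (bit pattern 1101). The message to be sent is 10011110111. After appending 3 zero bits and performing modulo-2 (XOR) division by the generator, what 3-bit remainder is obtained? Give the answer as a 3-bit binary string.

Append 3 zeros: 10011110111000. Divide by 1101 (XOR where the leading bit is 1):
  pos 0: 1001 XOR 1101 = 0100
  pos 1: 1001 XOR 1101 = 0100
  pos 2: 1001 XOR 1101 = 0100
  pos 3: 1001 XOR 1101 = 0100
  pos 4: 1000 XOR 1101 = 0101
  pos 5: 1011 XOR 1101 = 0110
  pos 6: 1101 XOR 1101 = 0000
  pos 10: 1000 XOR 1101 = 0101
Remainder (last 3 bits) = 101. This is the CRC / FCS.

101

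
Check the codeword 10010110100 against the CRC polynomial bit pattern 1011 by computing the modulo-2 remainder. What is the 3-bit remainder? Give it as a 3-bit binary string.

Modulo-2 division of 10010110100 by 1011:
  pos 0: 1001 XOR 1011 = 0010
  pos 2: 1001 XOR 1011 = 0010
  pos 4: 1010 XOR 1011 = 0001
  pos 7: 1100 XOR 1011 = 0111
Remainder = 111 (nonzero — an error is detected).

111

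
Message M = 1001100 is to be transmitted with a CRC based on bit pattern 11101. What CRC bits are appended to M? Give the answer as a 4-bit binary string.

0111

Append 4 zeros: 10011000000. Divide by 11101 (XOR where the leading bit is 1):
  pos 0: 10011 XOR 11101 = 01110
  pos 1: 11100 XOR 11101 = 00001
  pos 5: 10000 XOR 11101 = 01101
  pos 6: 11010 XOR 11101 = 00111
Remainder (last 4 bits) = 0111. This is the CRC / FCS.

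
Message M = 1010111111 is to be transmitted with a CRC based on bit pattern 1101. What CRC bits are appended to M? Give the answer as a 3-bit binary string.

Append 3 zeros: 1010111111000. Divide by 1101 (XOR where the leading bit is 1):
  pos 0: 1010 XOR 1101 = 0111
  pos 1: 1111 XOR 1101 = 0010
  pos 3: 1011 XOR 1101 = 0110
  pos 4: 1101 XOR 1101 = 0000
  pos 8: 1100 XOR 1101 = 0001
Remainder (last 3 bits) = 010. This is the CRC / FCS.

010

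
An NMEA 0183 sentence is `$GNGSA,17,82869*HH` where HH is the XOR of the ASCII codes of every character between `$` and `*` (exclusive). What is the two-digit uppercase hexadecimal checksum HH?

XOR the ASCII codes of the payload characters:
  'G' = 0x47 → acc = 0x47
  'N' = 0x4E → acc = 0x09
  'G' = 0x47 → acc = 0x4E
  'S' = 0x53 → acc = 0x1D
  'A' = 0x41 → acc = 0x5C
  ',' = 0x2C → acc = 0x70
  '1' = 0x31 → acc = 0x41
  '7' = 0x37 → acc = 0x76
  ',' = 0x2C → acc = 0x5A
  '8' = 0x38 → acc = 0x62
  '2' = 0x32 → acc = 0x50
  '8' = 0x38 → acc = 0x68
  '6' = 0x36 → acc = 0x5E
  '9' = 0x39 → acc = 0x67
Checksum = 0x67.

67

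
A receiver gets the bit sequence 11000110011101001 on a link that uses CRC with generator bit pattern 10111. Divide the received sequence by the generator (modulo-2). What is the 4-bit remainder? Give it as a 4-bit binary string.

0100

Modulo-2 division of 11000110011101001 by 10111:
  pos 0: 11000 XOR 10111 = 01111
  pos 1: 11111 XOR 10111 = 01000
  pos 2: 10001 XOR 10111 = 00110
  pos 4: 11000 XOR 10111 = 01111
  pos 5: 11111 XOR 10111 = 01000
  pos 6: 10001 XOR 10111 = 00110
  pos 8: 11010 XOR 10111 = 01101
  pos 9: 11011 XOR 10111 = 01100
  pos 10: 11000 XOR 10111 = 01111
  pos 11: 11110 XOR 10111 = 01001
  pos 12: 10011 XOR 10111 = 00100
Remainder = 0100 (nonzero — an error is detected).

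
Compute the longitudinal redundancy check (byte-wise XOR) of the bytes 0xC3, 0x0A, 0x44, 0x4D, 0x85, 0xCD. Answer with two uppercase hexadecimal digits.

88

XOR the bytes together:
  start with 0xC3
  0xC3 ⊕ 0x0A = 0xC9
  0xC9 ⊕ 0x44 = 0x8D
  0x8D ⊕ 0x4D = 0xC0
  0xC0 ⊕ 0x85 = 0x45
  0x45 ⊕ 0xCD = 0x88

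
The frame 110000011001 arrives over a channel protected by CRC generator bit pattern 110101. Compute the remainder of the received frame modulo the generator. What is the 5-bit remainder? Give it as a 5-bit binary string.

Modulo-2 division of 110000011001 by 110101:
  pos 0: 110000 XOR 110101 = 000101
  pos 3: 101011 XOR 110101 = 011110
  pos 4: 111100 XOR 110101 = 001001
  pos 6: 100101 XOR 110101 = 010000
Remainder = 10000 (nonzero — an error is detected).

10000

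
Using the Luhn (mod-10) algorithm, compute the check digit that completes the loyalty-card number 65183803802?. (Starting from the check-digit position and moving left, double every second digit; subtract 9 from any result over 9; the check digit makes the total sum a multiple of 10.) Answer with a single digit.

Partial digits right→left: 2 0 8 3 0 8 3 8 1 5 6
Double every second digit counting from the check-digit position (so the 1st, 3rd, 5th, ... of the partial from the right).
  doubled (with −9 where >9): 4 7 0 6 2 3 → sum 22
  kept as-is: 0 3 8 8 5 → sum 24
Total = 22 + 24 = 46.
Check digit = (10 − (46 mod 10)) mod 10 = 4.

4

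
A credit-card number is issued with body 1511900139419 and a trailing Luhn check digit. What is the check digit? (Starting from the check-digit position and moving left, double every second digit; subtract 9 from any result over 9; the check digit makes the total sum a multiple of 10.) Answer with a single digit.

Partial digits right→left: 9 1 4 9 3 1 0 0 9 1 1 5 1
Double every second digit counting from the check-digit position (so the 1st, 3rd, 5th, ... of the partial from the right).
  doubled (with −9 where >9): 9 8 6 0 9 2 2 → sum 36
  kept as-is: 1 9 1 0 1 5 → sum 17
Total = 36 + 17 = 53.
Check digit = (10 − (53 mod 10)) mod 10 = 7.

7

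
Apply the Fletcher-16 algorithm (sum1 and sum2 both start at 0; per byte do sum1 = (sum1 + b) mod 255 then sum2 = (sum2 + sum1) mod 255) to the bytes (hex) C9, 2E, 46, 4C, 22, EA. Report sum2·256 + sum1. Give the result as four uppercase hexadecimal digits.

CE97

Running sums (mod 255):
  after byte 0 (C9): sum1=201, sum2=201
  after byte 1 (2E): sum1=247, sum2=193
  after byte 2 (46): sum1=62, sum2=0
  after byte 3 (4C): sum1=138, sum2=138
  after byte 4 (22): sum1=172, sum2=55
  after byte 5 (EA): sum1=151, sum2=206
Checksum = sum2·256 + sum1 = 206·256 + 151 = 52887 = 0xCE97.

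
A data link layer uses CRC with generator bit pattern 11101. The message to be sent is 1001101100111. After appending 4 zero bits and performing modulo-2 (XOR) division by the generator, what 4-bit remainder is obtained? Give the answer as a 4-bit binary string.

0101

Append 4 zeros: 10011011001110000. Divide by 11101 (XOR where the leading bit is 1):
  pos 0: 10011 XOR 11101 = 01110
  pos 1: 11100 XOR 11101 = 00001
  pos 5: 11100 XOR 11101 = 00001
  pos 9: 11110 XOR 11101 = 00011
  pos 12: 11000 XOR 11101 = 00101
Remainder (last 4 bits) = 0101. This is the CRC / FCS.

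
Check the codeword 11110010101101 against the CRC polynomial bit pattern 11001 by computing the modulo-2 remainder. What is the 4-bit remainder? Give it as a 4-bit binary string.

0011

Modulo-2 division of 11110010101101 by 11001:
  pos 0: 11110 XOR 11001 = 00111
  pos 2: 11101 XOR 11001 = 00100
  pos 4: 10001 XOR 11001 = 01000
  pos 5: 10000 XOR 11001 = 01001
  pos 6: 10011 XOR 11001 = 01010
  pos 7: 10101 XOR 11001 = 01100
  pos 8: 11000 XOR 11001 = 00001
Remainder = 0011 (nonzero — an error is detected).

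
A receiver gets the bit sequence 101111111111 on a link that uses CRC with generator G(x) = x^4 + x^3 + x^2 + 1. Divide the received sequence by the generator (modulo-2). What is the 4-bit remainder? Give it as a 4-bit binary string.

Modulo-2 division of 101111111111 by 11101:
  pos 0: 10111 XOR 11101 = 01010
  pos 1: 10101 XOR 11101 = 01000
  pos 2: 10001 XOR 11101 = 01100
  pos 3: 11001 XOR 11101 = 00100
  pos 5: 10011 XOR 11101 = 01110
  pos 6: 11101 XOR 11101 = 00000
Remainder = 0001 (nonzero — an error is detected).

0001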